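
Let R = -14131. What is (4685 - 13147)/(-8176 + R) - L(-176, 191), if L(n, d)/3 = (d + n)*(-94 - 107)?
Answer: 201775277/22307 ≈ 9045.4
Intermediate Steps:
L(n, d) = -603*d - 603*n (L(n, d) = 3*((d + n)*(-94 - 107)) = 3*((d + n)*(-201)) = 3*(-201*d - 201*n) = -603*d - 603*n)
(4685 - 13147)/(-8176 + R) - L(-176, 191) = (4685 - 13147)/(-8176 - 14131) - (-603*191 - 603*(-176)) = -8462/(-22307) - (-115173 + 106128) = -8462*(-1/22307) - 1*(-9045) = 8462/22307 + 9045 = 201775277/22307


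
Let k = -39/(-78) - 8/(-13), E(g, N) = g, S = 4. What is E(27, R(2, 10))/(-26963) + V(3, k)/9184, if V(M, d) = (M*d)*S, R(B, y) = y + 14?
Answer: 733989/1609583248 ≈ 0.00045601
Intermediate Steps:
R(B, y) = 14 + y
k = 29/26 (k = -39*(-1/78) - 8*(-1/13) = ½ + 8/13 = 29/26 ≈ 1.1154)
V(M, d) = 4*M*d (V(M, d) = (M*d)*4 = 4*M*d)
E(27, R(2, 10))/(-26963) + V(3, k)/9184 = 27/(-26963) + (4*3*(29/26))/9184 = 27*(-1/26963) + (174/13)*(1/9184) = -27/26963 + 87/59696 = 733989/1609583248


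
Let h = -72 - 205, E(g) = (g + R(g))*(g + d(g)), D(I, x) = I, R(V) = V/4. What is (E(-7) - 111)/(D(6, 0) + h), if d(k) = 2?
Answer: 269/1084 ≈ 0.24815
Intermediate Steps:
R(V) = V/4 (R(V) = V*(¼) = V/4)
E(g) = 5*g*(2 + g)/4 (E(g) = (g + g/4)*(g + 2) = (5*g/4)*(2 + g) = 5*g*(2 + g)/4)
h = -277
(E(-7) - 111)/(D(6, 0) + h) = ((5/4)*(-7)*(2 - 7) - 111)/(6 - 277) = ((5/4)*(-7)*(-5) - 111)/(-271) = (175/4 - 111)*(-1/271) = -269/4*(-1/271) = 269/1084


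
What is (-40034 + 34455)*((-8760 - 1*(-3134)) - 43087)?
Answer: 271769827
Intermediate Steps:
(-40034 + 34455)*((-8760 - 1*(-3134)) - 43087) = -5579*((-8760 + 3134) - 43087) = -5579*(-5626 - 43087) = -5579*(-48713) = 271769827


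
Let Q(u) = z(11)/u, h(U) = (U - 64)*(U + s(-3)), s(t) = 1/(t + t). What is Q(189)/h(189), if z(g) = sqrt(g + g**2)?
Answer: 4*sqrt(33)/8922375 ≈ 2.5754e-6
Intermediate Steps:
s(t) = 1/(2*t)
h(U) = (-64 + U)*(-1/6 + U) (h(U) = (U - 64)*(U + (1/2)/(-3)) = (-64 + U)*(U + (1/2)*(-1/3)) = (-64 + U)*(U - 1/6) = (-64 + U)*(-1/6 + U))
Q(u) = 2*sqrt(33)/u (Q(u) = sqrt(11*(1 + 11))/u = sqrt(11*12)/u = sqrt(132)/u = (2*sqrt(33))/u = 2*sqrt(33)/u)
Q(189)/h(189) = (2*sqrt(33)/189)/(32/3 + 189**2 - 385/6*189) = (2*sqrt(33)*(1/189))/(32/3 + 35721 - 24255/2) = (2*sqrt(33)/189)/(141625/6) = (2*sqrt(33)/189)*(6/141625) = 4*sqrt(33)/8922375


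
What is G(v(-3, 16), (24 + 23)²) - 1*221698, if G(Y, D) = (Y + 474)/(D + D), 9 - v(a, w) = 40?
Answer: -979461321/4418 ≈ -2.2170e+5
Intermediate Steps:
v(a, w) = -31 (v(a, w) = 9 - 1*40 = 9 - 40 = -31)
G(Y, D) = (474 + Y)/(2*D) (G(Y, D) = (474 + Y)/((2*D)) = (474 + Y)*(1/(2*D)) = (474 + Y)/(2*D))
G(v(-3, 16), (24 + 23)²) - 1*221698 = (474 - 31)/(2*((24 + 23)²)) - 1*221698 = (½)*443/47² - 221698 = (½)*443/2209 - 221698 = (½)*(1/2209)*443 - 221698 = 443/4418 - 221698 = -979461321/4418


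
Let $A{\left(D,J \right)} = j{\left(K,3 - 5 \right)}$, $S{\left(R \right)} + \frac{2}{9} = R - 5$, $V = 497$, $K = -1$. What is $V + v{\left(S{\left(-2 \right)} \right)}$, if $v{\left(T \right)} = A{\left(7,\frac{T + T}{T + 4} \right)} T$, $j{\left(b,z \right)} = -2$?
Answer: $\frac{4603}{9} \approx 511.44$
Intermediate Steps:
$S{\left(R \right)} = - \frac{47}{9} + R$ ($S{\left(R \right)} = - \frac{2}{9} + \left(R - 5\right) = - \frac{2}{9} + \left(-5 + R\right) = - \frac{47}{9} + R$)
$A{\left(D,J \right)} = -2$
$v{\left(T \right)} = - 2 T$
$V + v{\left(S{\left(-2 \right)} \right)} = 497 - 2 \left(- \frac{47}{9} - 2\right) = 497 - - \frac{130}{9} = 497 + \frac{130}{9} = \frac{4603}{9}$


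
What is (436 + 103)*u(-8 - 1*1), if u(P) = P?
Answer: -4851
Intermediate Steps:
(436 + 103)*u(-8 - 1*1) = (436 + 103)*(-8 - 1*1) = 539*(-8 - 1) = 539*(-9) = -4851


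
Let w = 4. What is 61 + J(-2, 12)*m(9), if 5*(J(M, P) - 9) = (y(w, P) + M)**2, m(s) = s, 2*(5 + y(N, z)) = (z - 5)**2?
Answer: 2773/4 ≈ 693.25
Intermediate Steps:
y(N, z) = -5 + (-5 + z)**2/2 (y(N, z) = -5 + (z - 5)**2/2 = -5 + (-5 + z)**2/2)
J(M, P) = 9 + (-5 + M + (-5 + P)**2/2)**2/5 (J(M, P) = 9 + ((-5 + (-5 + P)**2/2) + M)**2/5 = 9 + (-5 + M + (-5 + P)**2/2)**2/5)
61 + J(-2, 12)*m(9) = 61 + (9 + (-10 + (-5 + 12)**2 + 2*(-2))**2/20)*9 = 61 + (9 + (-10 + 7**2 - 4)**2/20)*9 = 61 + (9 + (-10 + 49 - 4)**2/20)*9 = 61 + (9 + (1/20)*35**2)*9 = 61 + (9 + (1/20)*1225)*9 = 61 + (9 + 245/4)*9 = 61 + (281/4)*9 = 61 + 2529/4 = 2773/4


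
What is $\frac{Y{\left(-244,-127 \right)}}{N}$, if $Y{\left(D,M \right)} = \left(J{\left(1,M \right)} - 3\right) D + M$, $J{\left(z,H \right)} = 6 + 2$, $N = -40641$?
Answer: $\frac{449}{13547} \approx 0.033144$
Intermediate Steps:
$J{\left(z,H \right)} = 8$
$Y{\left(D,M \right)} = M + 5 D$ ($Y{\left(D,M \right)} = \left(8 - 3\right) D + M = 5 D + M = M + 5 D$)
$\frac{Y{\left(-244,-127 \right)}}{N} = \frac{-127 + 5 \left(-244\right)}{-40641} = \left(-127 - 1220\right) \left(- \frac{1}{40641}\right) = \left(-1347\right) \left(- \frac{1}{40641}\right) = \frac{449}{13547}$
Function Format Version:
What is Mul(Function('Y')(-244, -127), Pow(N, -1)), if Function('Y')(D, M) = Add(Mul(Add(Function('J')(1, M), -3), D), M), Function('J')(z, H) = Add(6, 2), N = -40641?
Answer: Rational(449, 13547) ≈ 0.033144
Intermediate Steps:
Function('J')(z, H) = 8
Function('Y')(D, M) = Add(M, Mul(5, D)) (Function('Y')(D, M) = Add(Mul(Add(8, -3), D), M) = Add(Mul(5, D), M) = Add(M, Mul(5, D)))
Mul(Function('Y')(-244, -127), Pow(N, -1)) = Mul(Add(-127, Mul(5, -244)), Pow(-40641, -1)) = Mul(Add(-127, -1220), Rational(-1, 40641)) = Mul(-1347, Rational(-1, 40641)) = Rational(449, 13547)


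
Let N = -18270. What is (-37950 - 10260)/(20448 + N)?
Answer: -8035/363 ≈ -22.135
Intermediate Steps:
(-37950 - 10260)/(20448 + N) = (-37950 - 10260)/(20448 - 18270) = -48210/2178 = -48210*1/2178 = -8035/363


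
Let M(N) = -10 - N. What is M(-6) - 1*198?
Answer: -202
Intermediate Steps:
M(-6) - 1*198 = (-10 - 1*(-6)) - 1*198 = (-10 + 6) - 198 = -4 - 198 = -202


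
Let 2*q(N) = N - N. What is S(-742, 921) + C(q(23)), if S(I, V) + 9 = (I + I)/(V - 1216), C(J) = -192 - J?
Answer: -57811/295 ≈ -195.97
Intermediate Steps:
q(N) = 0 (q(N) = (N - N)/2 = (1/2)*0 = 0)
S(I, V) = -9 + 2*I/(-1216 + V) (S(I, V) = -9 + (I + I)/(V - 1216) = -9 + (2*I)/(-1216 + V) = -9 + 2*I/(-1216 + V))
S(-742, 921) + C(q(23)) = (10944 - 9*921 + 2*(-742))/(-1216 + 921) + (-192 - 1*0) = (10944 - 8289 - 1484)/(-295) + (-192 + 0) = -1/295*1171 - 192 = -1171/295 - 192 = -57811/295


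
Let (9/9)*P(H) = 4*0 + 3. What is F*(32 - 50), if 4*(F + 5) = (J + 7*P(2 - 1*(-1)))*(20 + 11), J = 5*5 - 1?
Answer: -12375/2 ≈ -6187.5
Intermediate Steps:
P(H) = 3 (P(H) = 4*0 + 3 = 0 + 3 = 3)
J = 24 (J = 25 - 1 = 24)
F = 1375/4 (F = -5 + ((24 + 7*3)*(20 + 11))/4 = -5 + ((24 + 21)*31)/4 = -5 + (45*31)/4 = -5 + (1/4)*1395 = -5 + 1395/4 = 1375/4 ≈ 343.75)
F*(32 - 50) = 1375*(32 - 50)/4 = (1375/4)*(-18) = -12375/2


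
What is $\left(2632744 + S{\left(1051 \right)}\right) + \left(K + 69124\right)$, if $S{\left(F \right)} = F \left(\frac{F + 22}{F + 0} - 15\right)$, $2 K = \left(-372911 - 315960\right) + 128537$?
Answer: $2407009$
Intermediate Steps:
$K = -280167$ ($K = \frac{\left(-372911 - 315960\right) + 128537}{2} = \frac{-688871 + 128537}{2} = \frac{1}{2} \left(-560334\right) = -280167$)
$S{\left(F \right)} = F \left(-15 + \frac{22 + F}{F}\right)$ ($S{\left(F \right)} = F \left(\frac{22 + F}{F} - 15\right) = F \left(-15 + \frac{22 + F}{F}\right)$)
$\left(2632744 + S{\left(1051 \right)}\right) + \left(K + 69124\right) = \left(2632744 + \left(22 - 14714\right)\right) + \left(-280167 + 69124\right) = \left(2632744 + \left(22 - 14714\right)\right) - 211043 = \left(2632744 - 14692\right) - 211043 = 2618052 - 211043 = 2407009$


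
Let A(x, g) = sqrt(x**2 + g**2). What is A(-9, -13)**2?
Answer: 250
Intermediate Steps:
A(x, g) = sqrt(g**2 + x**2)
A(-9, -13)**2 = (sqrt((-13)**2 + (-9)**2))**2 = (sqrt(169 + 81))**2 = (sqrt(250))**2 = (5*sqrt(10))**2 = 250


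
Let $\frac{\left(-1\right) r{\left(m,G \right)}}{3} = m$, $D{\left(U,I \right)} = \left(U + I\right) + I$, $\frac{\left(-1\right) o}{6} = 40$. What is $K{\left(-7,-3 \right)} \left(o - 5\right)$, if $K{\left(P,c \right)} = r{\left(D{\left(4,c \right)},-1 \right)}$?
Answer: $-1470$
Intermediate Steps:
$o = -240$ ($o = \left(-6\right) 40 = -240$)
$D{\left(U,I \right)} = U + 2 I$ ($D{\left(U,I \right)} = \left(I + U\right) + I = U + 2 I$)
$r{\left(m,G \right)} = - 3 m$
$K{\left(P,c \right)} = -12 - 6 c$ ($K{\left(P,c \right)} = - 3 \left(4 + 2 c\right) = -12 - 6 c$)
$K{\left(-7,-3 \right)} \left(o - 5\right) = \left(-12 - -18\right) \left(-240 - 5\right) = \left(-12 + 18\right) \left(-245\right) = 6 \left(-245\right) = -1470$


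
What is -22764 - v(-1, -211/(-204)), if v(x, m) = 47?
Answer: -22811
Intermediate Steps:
-22764 - v(-1, -211/(-204)) = -22764 - 1*47 = -22764 - 47 = -22811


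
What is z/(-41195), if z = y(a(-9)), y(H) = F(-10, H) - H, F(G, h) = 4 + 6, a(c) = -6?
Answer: -16/41195 ≈ -0.00038840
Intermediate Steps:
F(G, h) = 10
y(H) = 10 - H
z = 16 (z = 10 - 1*(-6) = 10 + 6 = 16)
z/(-41195) = 16/(-41195) = 16*(-1/41195) = -16/41195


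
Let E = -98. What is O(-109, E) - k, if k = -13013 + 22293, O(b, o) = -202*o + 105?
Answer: 10621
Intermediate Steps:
O(b, o) = 105 - 202*o
k = 9280
O(-109, E) - k = (105 - 202*(-98)) - 1*9280 = (105 + 19796) - 9280 = 19901 - 9280 = 10621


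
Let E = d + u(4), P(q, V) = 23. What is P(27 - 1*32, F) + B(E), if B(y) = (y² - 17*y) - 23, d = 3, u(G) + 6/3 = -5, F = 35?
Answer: 84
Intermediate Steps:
u(G) = -7 (u(G) = -2 - 5 = -7)
E = -4 (E = 3 - 7 = -4)
B(y) = -23 + y² - 17*y
P(27 - 1*32, F) + B(E) = 23 + (-23 + (-4)² - 17*(-4)) = 23 + (-23 + 16 + 68) = 23 + 61 = 84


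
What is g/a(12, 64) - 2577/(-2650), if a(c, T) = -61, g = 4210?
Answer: -10999303/161650 ≈ -68.044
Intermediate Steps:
g/a(12, 64) - 2577/(-2650) = 4210/(-61) - 2577/(-2650) = 4210*(-1/61) - 2577*(-1/2650) = -4210/61 + 2577/2650 = -10999303/161650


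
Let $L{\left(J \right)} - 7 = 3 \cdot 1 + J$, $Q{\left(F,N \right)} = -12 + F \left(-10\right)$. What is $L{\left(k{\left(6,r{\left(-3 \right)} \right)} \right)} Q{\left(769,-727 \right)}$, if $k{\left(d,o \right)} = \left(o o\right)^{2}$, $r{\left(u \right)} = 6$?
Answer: $-10058812$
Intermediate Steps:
$Q{\left(F,N \right)} = -12 - 10 F$
$k{\left(d,o \right)} = o^{4}$ ($k{\left(d,o \right)} = \left(o^{2}\right)^{2} = o^{4}$)
$L{\left(J \right)} = 10 + J$ ($L{\left(J \right)} = 7 + \left(3 \cdot 1 + J\right) = 7 + \left(3 + J\right) = 10 + J$)
$L{\left(k{\left(6,r{\left(-3 \right)} \right)} \right)} Q{\left(769,-727 \right)} = \left(10 + 6^{4}\right) \left(-12 - 7690\right) = \left(10 + 1296\right) \left(-12 - 7690\right) = 1306 \left(-7702\right) = -10058812$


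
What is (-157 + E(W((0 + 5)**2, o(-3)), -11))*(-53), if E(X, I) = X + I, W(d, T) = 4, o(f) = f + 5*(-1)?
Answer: 8692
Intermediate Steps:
o(f) = -5 + f (o(f) = f - 5 = -5 + f)
E(X, I) = I + X
(-157 + E(W((0 + 5)**2, o(-3)), -11))*(-53) = (-157 + (-11 + 4))*(-53) = (-157 - 7)*(-53) = -164*(-53) = 8692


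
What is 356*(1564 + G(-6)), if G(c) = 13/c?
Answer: 1668038/3 ≈ 5.5601e+5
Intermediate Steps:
356*(1564 + G(-6)) = 356*(1564 + 13/(-6)) = 356*(1564 + 13*(-1/6)) = 356*(1564 - 13/6) = 356*(9371/6) = 1668038/3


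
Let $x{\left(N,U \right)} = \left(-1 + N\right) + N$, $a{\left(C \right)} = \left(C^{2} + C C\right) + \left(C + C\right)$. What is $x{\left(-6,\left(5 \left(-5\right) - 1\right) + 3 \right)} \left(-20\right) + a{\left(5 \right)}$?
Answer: $320$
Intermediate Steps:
$a{\left(C \right)} = 2 C + 2 C^{2}$ ($a{\left(C \right)} = \left(C^{2} + C^{2}\right) + 2 C = 2 C^{2} + 2 C = 2 C + 2 C^{2}$)
$x{\left(N,U \right)} = -1 + 2 N$
$x{\left(-6,\left(5 \left(-5\right) - 1\right) + 3 \right)} \left(-20\right) + a{\left(5 \right)} = \left(-1 + 2 \left(-6\right)\right) \left(-20\right) + 2 \cdot 5 \left(1 + 5\right) = \left(-1 - 12\right) \left(-20\right) + 2 \cdot 5 \cdot 6 = \left(-13\right) \left(-20\right) + 60 = 260 + 60 = 320$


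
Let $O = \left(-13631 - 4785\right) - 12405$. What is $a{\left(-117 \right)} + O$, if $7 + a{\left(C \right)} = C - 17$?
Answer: $-30962$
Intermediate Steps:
$a{\left(C \right)} = -24 + C$ ($a{\left(C \right)} = -7 + \left(C - 17\right) = -7 + \left(-17 + C\right) = -24 + C$)
$O = -30821$ ($O = -18416 - 12405 = -30821$)
$a{\left(-117 \right)} + O = \left(-24 - 117\right) - 30821 = -141 - 30821 = -30962$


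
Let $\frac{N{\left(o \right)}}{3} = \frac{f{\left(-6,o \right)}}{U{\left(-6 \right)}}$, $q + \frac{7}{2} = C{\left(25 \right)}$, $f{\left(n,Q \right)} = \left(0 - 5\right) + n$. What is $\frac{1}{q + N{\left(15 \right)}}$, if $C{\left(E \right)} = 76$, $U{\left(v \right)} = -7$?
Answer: $\frac{14}{1081} \approx 0.012951$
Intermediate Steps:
$f{\left(n,Q \right)} = -5 + n$ ($f{\left(n,Q \right)} = \left(0 - 5\right) + n = -5 + n$)
$q = \frac{145}{2}$ ($q = - \frac{7}{2} + 76 = \frac{145}{2} \approx 72.5$)
$N{\left(o \right)} = \frac{33}{7}$ ($N{\left(o \right)} = 3 \frac{-5 - 6}{-7} = 3 \left(\left(-11\right) \left(- \frac{1}{7}\right)\right) = 3 \cdot \frac{11}{7} = \frac{33}{7}$)
$\frac{1}{q + N{\left(15 \right)}} = \frac{1}{\frac{145}{2} + \frac{33}{7}} = \frac{1}{\frac{1081}{14}} = \frac{14}{1081}$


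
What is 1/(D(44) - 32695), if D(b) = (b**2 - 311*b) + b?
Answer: -1/44399 ≈ -2.2523e-5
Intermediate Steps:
D(b) = b**2 - 310*b
1/(D(44) - 32695) = 1/(44*(-310 + 44) - 32695) = 1/(44*(-266) - 32695) = 1/(-11704 - 32695) = 1/(-44399) = -1/44399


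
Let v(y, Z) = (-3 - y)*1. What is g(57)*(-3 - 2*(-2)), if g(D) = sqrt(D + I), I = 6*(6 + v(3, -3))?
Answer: sqrt(57) ≈ 7.5498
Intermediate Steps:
v(y, Z) = -3 - y
I = 0 (I = 6*(6 + (-3 - 1*3)) = 6*(6 + (-3 - 3)) = 6*(6 - 6) = 6*0 = 0)
g(D) = sqrt(D) (g(D) = sqrt(D + 0) = sqrt(D))
g(57)*(-3 - 2*(-2)) = sqrt(57)*(-3 - 2*(-2)) = sqrt(57)*(-3 + 4) = sqrt(57)*1 = sqrt(57)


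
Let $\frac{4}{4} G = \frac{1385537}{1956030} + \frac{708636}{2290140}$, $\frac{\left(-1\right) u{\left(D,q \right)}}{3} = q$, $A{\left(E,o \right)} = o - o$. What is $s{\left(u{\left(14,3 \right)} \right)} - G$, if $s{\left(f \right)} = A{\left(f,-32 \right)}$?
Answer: $- \frac{25328816557}{24886569690} \approx -1.0178$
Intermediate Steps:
$A{\left(E,o \right)} = 0$
$u{\left(D,q \right)} = - 3 q$
$s{\left(f \right)} = 0$
$G = \frac{25328816557}{24886569690}$ ($G = \frac{1385537}{1956030} + \frac{708636}{2290140} = 1385537 \cdot \frac{1}{1956030} + 708636 \cdot \frac{1}{2290140} = \frac{1385537}{1956030} + \frac{59053}{190845} = \frac{25328816557}{24886569690} \approx 1.0178$)
$s{\left(u{\left(14,3 \right)} \right)} - G = 0 - \frac{25328816557}{24886569690} = - \frac{25328816557}{24886569690}$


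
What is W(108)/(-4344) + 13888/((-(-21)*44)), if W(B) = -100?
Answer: 179827/11946 ≈ 15.053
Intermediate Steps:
W(108)/(-4344) + 13888/((-(-21)*44)) = -100/(-4344) + 13888/((-(-21)*44)) = -100*(-1/4344) + 13888/((-7*(-132))) = 25/1086 + 13888/924 = 25/1086 + 13888*(1/924) = 25/1086 + 496/33 = 179827/11946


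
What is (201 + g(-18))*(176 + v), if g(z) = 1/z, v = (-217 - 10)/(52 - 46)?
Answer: 2998493/108 ≈ 27764.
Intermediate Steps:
v = -227/6 ≈ -37.833
g(z) = 1/z
(201 + g(-18))*(176 + v) = (201 + 1/(-18))*(176 - 227/6) = (201 - 1/18)*(829/6) = (3617/18)*(829/6) = 2998493/108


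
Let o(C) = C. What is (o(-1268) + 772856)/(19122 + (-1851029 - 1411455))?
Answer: -385794/1621681 ≈ -0.23790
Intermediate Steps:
(o(-1268) + 772856)/(19122 + (-1851029 - 1411455)) = (-1268 + 772856)/(19122 + (-1851029 - 1411455)) = 771588/(19122 - 3262484) = 771588/(-3243362) = 771588*(-1/3243362) = -385794/1621681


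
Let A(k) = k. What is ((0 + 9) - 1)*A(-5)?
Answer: -40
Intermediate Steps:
((0 + 9) - 1)*A(-5) = ((0 + 9) - 1)*(-5) = (9 - 1)*(-5) = 8*(-5) = -40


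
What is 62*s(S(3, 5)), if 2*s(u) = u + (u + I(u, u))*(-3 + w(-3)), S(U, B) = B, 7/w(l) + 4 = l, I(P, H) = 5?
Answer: -1085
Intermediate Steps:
w(l) = 7/(-4 + l)
s(u) = -10 - 3*u/2 (s(u) = (u + (u + 5)*(-3 + 7/(-4 - 3)))/2 = (u + (5 + u)*(-3 + 7/(-7)))/2 = (u + (5 + u)*(-3 + 7*(-⅐)))/2 = (u + (5 + u)*(-3 - 1))/2 = (u + (5 + u)*(-4))/2 = (u + (-20 - 4*u))/2 = (-20 - 3*u)/2 = -10 - 3*u/2)
62*s(S(3, 5)) = 62*(-10 - 3/2*5) = 62*(-10 - 15/2) = 62*(-35/2) = -1085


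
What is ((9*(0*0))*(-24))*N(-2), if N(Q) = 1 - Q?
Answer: 0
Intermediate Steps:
((9*(0*0))*(-24))*N(-2) = ((9*(0*0))*(-24))*(1 - 1*(-2)) = ((9*0)*(-24))*(1 + 2) = (0*(-24))*3 = 0*3 = 0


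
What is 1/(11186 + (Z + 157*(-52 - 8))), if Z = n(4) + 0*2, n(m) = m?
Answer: 1/1770 ≈ 0.00056497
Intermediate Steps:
Z = 4 (Z = 4 + 0*2 = 4 + 0 = 4)
1/(11186 + (Z + 157*(-52 - 8))) = 1/(11186 + (4 + 157*(-52 - 8))) = 1/(11186 + (4 + 157*(-60))) = 1/(11186 + (4 - 9420)) = 1/(11186 - 9416) = 1/1770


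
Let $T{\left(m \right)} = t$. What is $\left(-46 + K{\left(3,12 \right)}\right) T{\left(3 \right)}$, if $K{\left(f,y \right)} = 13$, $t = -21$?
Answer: $693$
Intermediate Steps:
$T{\left(m \right)} = -21$
$\left(-46 + K{\left(3,12 \right)}\right) T{\left(3 \right)} = \left(-46 + 13\right) \left(-21\right) = \left(-33\right) \left(-21\right) = 693$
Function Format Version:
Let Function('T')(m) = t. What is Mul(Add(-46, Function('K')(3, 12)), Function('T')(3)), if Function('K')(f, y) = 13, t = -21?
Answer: 693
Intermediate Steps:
Function('T')(m) = -21
Mul(Add(-46, Function('K')(3, 12)), Function('T')(3)) = Mul(Add(-46, 13), -21) = Mul(-33, -21) = 693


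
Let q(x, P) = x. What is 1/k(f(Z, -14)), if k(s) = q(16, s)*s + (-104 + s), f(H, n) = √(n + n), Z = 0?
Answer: -26/4727 - 17*I*√7/9454 ≈ -0.0055003 - 0.0047575*I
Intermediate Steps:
f(H, n) = √2*√n (f(H, n) = √(2*n) = √2*√n)
k(s) = -104 + 17*s (k(s) = 16*s + (-104 + s) = -104 + 17*s)
1/k(f(Z, -14)) = 1/(-104 + 17*(√2*√(-14))) = 1/(-104 + 17*(√2*(I*√14))) = 1/(-104 + 17*(2*I*√7)) = 1/(-104 + 34*I*√7)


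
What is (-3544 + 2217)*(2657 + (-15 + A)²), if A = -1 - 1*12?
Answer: -4566207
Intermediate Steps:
A = -13 (A = -1 - 12 = -13)
(-3544 + 2217)*(2657 + (-15 + A)²) = (-3544 + 2217)*(2657 + (-15 - 13)²) = -1327*(2657 + (-28)²) = -1327*(2657 + 784) = -1327*3441 = -4566207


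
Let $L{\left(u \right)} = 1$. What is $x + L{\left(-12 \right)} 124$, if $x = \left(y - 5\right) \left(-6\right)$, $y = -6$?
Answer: $190$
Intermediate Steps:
$x = 66$ ($x = \left(-6 - 5\right) \left(-6\right) = \left(-11\right) \left(-6\right) = 66$)
$x + L{\left(-12 \right)} 124 = 66 + 1 \cdot 124 = 66 + 124 = 190$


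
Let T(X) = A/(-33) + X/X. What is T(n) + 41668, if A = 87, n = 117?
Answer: 458330/11 ≈ 41666.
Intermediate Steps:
T(X) = -18/11 (T(X) = 87/(-33) + X/X = 87*(-1/33) + 1 = -29/11 + 1 = -18/11)
T(n) + 41668 = -18/11 + 41668 = 458330/11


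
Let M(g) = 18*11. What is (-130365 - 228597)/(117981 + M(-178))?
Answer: -119654/39393 ≈ -3.0374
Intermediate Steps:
M(g) = 198
(-130365 - 228597)/(117981 + M(-178)) = (-130365 - 228597)/(117981 + 198) = -358962/118179 = -358962*1/118179 = -119654/39393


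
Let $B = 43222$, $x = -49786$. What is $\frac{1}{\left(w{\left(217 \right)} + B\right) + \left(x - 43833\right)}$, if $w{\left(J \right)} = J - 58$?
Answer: $- \frac{1}{50238} \approx -1.9905 \cdot 10^{-5}$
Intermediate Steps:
$w{\left(J \right)} = -58 + J$
$\frac{1}{\left(w{\left(217 \right)} + B\right) + \left(x - 43833\right)} = \frac{1}{\left(\left(-58 + 217\right) + 43222\right) - 93619} = \frac{1}{\left(159 + 43222\right) - 93619} = \frac{1}{43381 - 93619} = \frac{1}{-50238} = - \frac{1}{50238}$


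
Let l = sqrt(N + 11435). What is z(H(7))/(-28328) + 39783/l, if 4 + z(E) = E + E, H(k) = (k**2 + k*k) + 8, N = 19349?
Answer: -26/3541 + 39783*sqrt(481)/3848 ≈ 226.74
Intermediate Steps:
H(k) = 8 + 2*k**2 (H(k) = (k**2 + k**2) + 8 = 2*k**2 + 8 = 8 + 2*k**2)
l = 8*sqrt(481) (l = sqrt(19349 + 11435) = sqrt(30784) = 8*sqrt(481) ≈ 175.45)
z(E) = -4 + 2*E (z(E) = -4 + (E + E) = -4 + 2*E)
z(H(7))/(-28328) + 39783/l = (-4 + 2*(8 + 2*7**2))/(-28328) + 39783/((8*sqrt(481))) = (-4 + 2*(8 + 2*49))*(-1/28328) + 39783*(sqrt(481)/3848) = (-4 + 2*(8 + 98))*(-1/28328) + 39783*sqrt(481)/3848 = (-4 + 2*106)*(-1/28328) + 39783*sqrt(481)/3848 = (-4 + 212)*(-1/28328) + 39783*sqrt(481)/3848 = 208*(-1/28328) + 39783*sqrt(481)/3848 = -26/3541 + 39783*sqrt(481)/3848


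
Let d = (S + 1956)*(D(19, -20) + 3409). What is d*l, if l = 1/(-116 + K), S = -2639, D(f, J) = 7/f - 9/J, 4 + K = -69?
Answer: 884984273/71820 ≈ 12322.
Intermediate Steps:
K = -73 (K = -4 - 69 = -73)
D(f, J) = -9/J + 7/f
l = -1/189 (l = 1/(-116 - 73) = 1/(-189) = -1/189 ≈ -0.0052910)
d = -884984273/380 (d = (-2639 + 1956)*((-9/(-20) + 7/19) + 3409) = -683*((-9*(-1/20) + 7*(1/19)) + 3409) = -683*((9/20 + 7/19) + 3409) = -683*(311/380 + 3409) = -683*1295731/380 = -884984273/380 ≈ -2.3289e+6)
d*l = -884984273/380*(-1/189) = 884984273/71820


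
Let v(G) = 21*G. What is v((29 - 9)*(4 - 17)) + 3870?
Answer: -1590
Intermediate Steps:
v((29 - 9)*(4 - 17)) + 3870 = 21*((29 - 9)*(4 - 17)) + 3870 = 21*(20*(-13)) + 3870 = 21*(-260) + 3870 = -5460 + 3870 = -1590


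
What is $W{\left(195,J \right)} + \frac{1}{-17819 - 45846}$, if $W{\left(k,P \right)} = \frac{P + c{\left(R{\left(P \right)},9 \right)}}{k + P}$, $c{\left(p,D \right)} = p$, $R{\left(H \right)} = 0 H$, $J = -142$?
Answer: $- \frac{9040483}{3374245} \approx -2.6793$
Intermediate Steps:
$R{\left(H \right)} = 0$
$W{\left(k,P \right)} = \frac{P}{P + k}$ ($W{\left(k,P \right)} = \frac{P + 0}{k + P} = \frac{P}{P + k}$)
$W{\left(195,J \right)} + \frac{1}{-17819 - 45846} = - \frac{142}{-142 + 195} + \frac{1}{-17819 - 45846} = - \frac{142}{53} + \frac{1}{-63665} = \left(-142\right) \frac{1}{53} - \frac{1}{63665} = - \frac{142}{53} - \frac{1}{63665} = - \frac{9040483}{3374245}$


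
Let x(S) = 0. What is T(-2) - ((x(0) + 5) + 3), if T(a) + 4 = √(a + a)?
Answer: -12 + 2*I ≈ -12.0 + 2.0*I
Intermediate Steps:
T(a) = -4 + √2*√a (T(a) = -4 + √(a + a) = -4 + √(2*a) = -4 + √2*√a)
T(-2) - ((x(0) + 5) + 3) = (-4 + √2*√(-2)) - ((0 + 5) + 3) = (-4 + √2*(I*√2)) - (5 + 3) = (-4 + 2*I) - 1*8 = (-4 + 2*I) - 8 = -12 + 2*I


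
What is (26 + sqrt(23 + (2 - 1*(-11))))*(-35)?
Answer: -1120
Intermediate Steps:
(26 + sqrt(23 + (2 - 1*(-11))))*(-35) = (26 + sqrt(23 + (2 + 11)))*(-35) = (26 + sqrt(23 + 13))*(-35) = (26 + sqrt(36))*(-35) = (26 + 6)*(-35) = 32*(-35) = -1120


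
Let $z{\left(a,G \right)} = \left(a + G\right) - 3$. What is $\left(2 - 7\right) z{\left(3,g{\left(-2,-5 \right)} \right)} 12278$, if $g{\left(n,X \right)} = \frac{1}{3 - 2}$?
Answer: $-61390$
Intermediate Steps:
$g{\left(n,X \right)} = 1$ ($g{\left(n,X \right)} = 1^{-1} = 1$)
$z{\left(a,G \right)} = -3 + G + a$ ($z{\left(a,G \right)} = \left(G + a\right) - 3 = -3 + G + a$)
$\left(2 - 7\right) z{\left(3,g{\left(-2,-5 \right)} \right)} 12278 = \left(2 - 7\right) \left(-3 + 1 + 3\right) 12278 = \left(-5\right) 1 \cdot 12278 = \left(-5\right) 12278 = -61390$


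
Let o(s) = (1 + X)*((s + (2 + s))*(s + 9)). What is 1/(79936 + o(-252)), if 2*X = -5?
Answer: -1/103043 ≈ -9.7047e-6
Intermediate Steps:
X = -5/2 (X = (1/2)*(-5) = -5/2 ≈ -2.5000)
o(s) = -3*(2 + 2*s)*(9 + s)/2 (o(s) = (1 - 5/2)*((s + (2 + s))*(s + 9)) = -3*(2 + 2*s)*(9 + s)/2)
1/(79936 + o(-252)) = 1/(79936 + (-27 - 30*(-252) - 3*(-252)**2)) = 1/(79936 + (-27 + 7560 - 3*63504)) = 1/(79936 + (-27 + 7560 - 190512)) = 1/(79936 - 182979) = 1/(-103043) = -1/103043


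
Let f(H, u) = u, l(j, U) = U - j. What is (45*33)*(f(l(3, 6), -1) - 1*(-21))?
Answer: 29700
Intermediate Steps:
(45*33)*(f(l(3, 6), -1) - 1*(-21)) = (45*33)*(-1 - 1*(-21)) = 1485*(-1 + 21) = 1485*20 = 29700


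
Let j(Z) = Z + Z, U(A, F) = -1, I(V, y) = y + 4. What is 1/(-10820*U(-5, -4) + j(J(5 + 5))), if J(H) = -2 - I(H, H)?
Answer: 1/10788 ≈ 9.2696e-5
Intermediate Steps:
I(V, y) = 4 + y
J(H) = -6 - H (J(H) = -2 - (4 + H) = -2 + (-4 - H) = -6 - H)
j(Z) = 2*Z
1/(-10820*U(-5, -4) + j(J(5 + 5))) = 1/(-10820*(-1) + 2*(-6 - (5 + 5))) = 1/(10820 + 2*(-6 - 1*10)) = 1/(10820 + 2*(-6 - 10)) = 1/(10820 + 2*(-16)) = 1/(10820 - 32) = 1/10788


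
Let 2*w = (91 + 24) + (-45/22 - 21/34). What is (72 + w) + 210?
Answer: 126475/374 ≈ 338.17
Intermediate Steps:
w = 21007/374 (w = ((91 + 24) + (-45/22 - 21/34))/2 = (115 + (-45*1/22 - 21*1/34))/2 = (115 + (-45/22 - 21/34))/2 = (115 - 498/187)/2 = (1/2)*(21007/187) = 21007/374 ≈ 56.168)
(72 + w) + 210 = (72 + 21007/374) + 210 = 47935/374 + 210 = 126475/374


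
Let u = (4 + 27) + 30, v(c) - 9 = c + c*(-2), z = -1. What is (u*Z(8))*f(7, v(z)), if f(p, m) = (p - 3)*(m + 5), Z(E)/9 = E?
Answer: 263520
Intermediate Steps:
Z(E) = 9*E
v(c) = 9 - c (v(c) = 9 + (c + c*(-2)) = 9 + (c - 2*c) = 9 - c)
f(p, m) = (-3 + p)*(5 + m)
u = 61 (u = 31 + 30 = 61)
(u*Z(8))*f(7, v(z)) = (61*(9*8))*(-15 - 3*(9 - 1*(-1)) + 5*7 + (9 - 1*(-1))*7) = (61*72)*(-15 - 3*(9 + 1) + 35 + (9 + 1)*7) = 4392*(-15 - 3*10 + 35 + 10*7) = 4392*(-15 - 30 + 35 + 70) = 4392*60 = 263520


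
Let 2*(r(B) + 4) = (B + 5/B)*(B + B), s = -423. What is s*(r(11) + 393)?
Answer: -217845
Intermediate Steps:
r(B) = -4 + B*(B + 5/B) (r(B) = -4 + ((B + 5/B)*(B + B))/2 = -4 + ((B + 5/B)*(2*B))/2 = -4 + (2*B*(B + 5/B))/2 = -4 + B*(B + 5/B))
s*(r(11) + 393) = -423*((1 + 11²) + 393) = -423*((1 + 121) + 393) = -423*(122 + 393) = -423*515 = -217845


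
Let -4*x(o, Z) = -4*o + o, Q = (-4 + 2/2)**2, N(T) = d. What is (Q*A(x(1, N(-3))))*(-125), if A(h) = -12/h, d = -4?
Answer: 18000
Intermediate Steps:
N(T) = -4
Q = 9 (Q = (-4 + 2*(1/2))**2 = (-4 + 1)**2 = (-3)**2 = 9)
x(o, Z) = 3*o/4 (x(o, Z) = -(-4*o + o)/4 = -(-3)*o/4 = 3*o/4)
(Q*A(x(1, N(-3))))*(-125) = (9*(-12/((3/4)*1)))*(-125) = (9*(-12/3/4))*(-125) = (9*(-12*4/3))*(-125) = (9*(-16))*(-125) = -144*(-125) = 18000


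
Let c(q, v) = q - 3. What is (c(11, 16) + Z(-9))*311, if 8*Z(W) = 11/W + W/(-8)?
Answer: 1430911/576 ≈ 2484.2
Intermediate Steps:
c(q, v) = -3 + q
Z(W) = -W/64 + 11/(8*W) (Z(W) = (11/W + W/(-8))/8 = (11/W + W*(-⅛))/8 = (11/W - W/8)/8 = -W/64 + 11/(8*W))
(c(11, 16) + Z(-9))*311 = ((-3 + 11) + (1/64)*(88 - 1*(-9)²)/(-9))*311 = (8 + (1/64)*(-⅑)*(88 - 1*81))*311 = (8 + (1/64)*(-⅑)*(88 - 81))*311 = (8 + (1/64)*(-⅑)*7)*311 = (8 - 7/576)*311 = (4601/576)*311 = 1430911/576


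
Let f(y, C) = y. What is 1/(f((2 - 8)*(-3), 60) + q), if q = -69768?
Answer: -1/69750 ≈ -1.4337e-5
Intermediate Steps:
1/(f((2 - 8)*(-3), 60) + q) = 1/((2 - 8)*(-3) - 69768) = 1/(-6*(-3) - 69768) = 1/(18 - 69768) = 1/(-69750) = -1/69750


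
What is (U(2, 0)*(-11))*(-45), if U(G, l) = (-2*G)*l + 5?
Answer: 2475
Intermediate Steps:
U(G, l) = 5 - 2*G*l (U(G, l) = -2*G*l + 5 = 5 - 2*G*l)
(U(2, 0)*(-11))*(-45) = ((5 - 2*2*0)*(-11))*(-45) = ((5 + 0)*(-11))*(-45) = (5*(-11))*(-45) = -55*(-45) = 2475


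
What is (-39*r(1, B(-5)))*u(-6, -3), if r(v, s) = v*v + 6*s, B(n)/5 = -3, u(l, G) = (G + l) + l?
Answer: -52065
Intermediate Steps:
u(l, G) = G + 2*l
B(n) = -15 (B(n) = 5*(-3) = -15)
r(v, s) = v**2 + 6*s
(-39*r(1, B(-5)))*u(-6, -3) = (-39*(1**2 + 6*(-15)))*(-3 + 2*(-6)) = (-39*(1 - 90))*(-3 - 12) = -39*(-89)*(-15) = 3471*(-15) = -52065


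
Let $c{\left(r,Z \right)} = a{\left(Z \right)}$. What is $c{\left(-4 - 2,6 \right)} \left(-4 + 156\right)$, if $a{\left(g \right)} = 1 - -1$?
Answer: $304$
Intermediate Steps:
$a{\left(g \right)} = 2$ ($a{\left(g \right)} = 1 + 1 = 2$)
$c{\left(r,Z \right)} = 2$
$c{\left(-4 - 2,6 \right)} \left(-4 + 156\right) = 2 \left(-4 + 156\right) = 2 \cdot 152 = 304$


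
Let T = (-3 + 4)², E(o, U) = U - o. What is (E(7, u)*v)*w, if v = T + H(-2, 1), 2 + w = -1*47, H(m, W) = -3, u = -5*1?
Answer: -1176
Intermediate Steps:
u = -5
w = -49 (w = -2 - 1*47 = -2 - 47 = -49)
T = 1 (T = 1² = 1)
v = -2 (v = 1 - 3 = -2)
(E(7, u)*v)*w = ((-5 - 1*7)*(-2))*(-49) = ((-5 - 7)*(-2))*(-49) = -12*(-2)*(-49) = 24*(-49) = -1176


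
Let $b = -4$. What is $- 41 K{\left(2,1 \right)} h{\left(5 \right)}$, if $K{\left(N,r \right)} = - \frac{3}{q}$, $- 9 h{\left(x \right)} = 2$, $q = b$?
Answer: $\frac{41}{6} \approx 6.8333$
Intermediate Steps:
$q = -4$
$h{\left(x \right)} = - \frac{2}{9}$ ($h{\left(x \right)} = \left(- \frac{1}{9}\right) 2 = - \frac{2}{9}$)
$K{\left(N,r \right)} = \frac{3}{4}$ ($K{\left(N,r \right)} = - \frac{3}{-4} = \left(-3\right) \left(- \frac{1}{4}\right) = \frac{3}{4}$)
$- 41 K{\left(2,1 \right)} h{\left(5 \right)} = \left(-41\right) \frac{3}{4} \left(- \frac{2}{9}\right) = \left(- \frac{123}{4}\right) \left(- \frac{2}{9}\right) = \frac{41}{6}$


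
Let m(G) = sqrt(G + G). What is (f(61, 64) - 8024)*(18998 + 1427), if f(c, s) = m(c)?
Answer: -163890200 + 20425*sqrt(122) ≈ -1.6366e+8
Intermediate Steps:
m(G) = sqrt(2)*sqrt(G) (m(G) = sqrt(2*G) = sqrt(2)*sqrt(G))
f(c, s) = sqrt(2)*sqrt(c)
(f(61, 64) - 8024)*(18998 + 1427) = (sqrt(2)*sqrt(61) - 8024)*(18998 + 1427) = (sqrt(122) - 8024)*20425 = (-8024 + sqrt(122))*20425 = -163890200 + 20425*sqrt(122)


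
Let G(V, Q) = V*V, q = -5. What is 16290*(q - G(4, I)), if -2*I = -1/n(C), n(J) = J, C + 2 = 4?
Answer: -342090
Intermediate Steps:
C = 2 (C = -2 + 4 = 2)
I = ¼ (I = -(-1)/(2*2) = -½*(-½) = ¼ ≈ 0.25000)
G(V, Q) = V²
16290*(q - G(4, I)) = 16290*(-5 - 1*4²) = 16290*(-5 - 1*16) = 16290*(-5 - 16) = 16290*(-21) = -342090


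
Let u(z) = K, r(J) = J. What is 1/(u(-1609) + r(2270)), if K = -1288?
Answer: 1/982 ≈ 0.0010183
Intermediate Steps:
u(z) = -1288
1/(u(-1609) + r(2270)) = 1/(-1288 + 2270) = 1/982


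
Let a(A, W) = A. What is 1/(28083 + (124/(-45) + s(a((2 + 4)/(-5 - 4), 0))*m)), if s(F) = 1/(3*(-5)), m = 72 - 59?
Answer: 45/1263572 ≈ 3.5613e-5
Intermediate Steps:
m = 13
s(F) = -1/15 (s(F) = 1/(-15) = -1/15)
1/(28083 + (124/(-45) + s(a((2 + 4)/(-5 - 4), 0))*m)) = 1/(28083 + (124/(-45) - 1/15*13)) = 1/(28083 + (124*(-1/45) - 13/15)) = 1/(28083 + (-124/45 - 13/15)) = 1/(28083 - 163/45) = 1/(1263572/45) = 45/1263572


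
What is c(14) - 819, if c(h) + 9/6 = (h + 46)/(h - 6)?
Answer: -813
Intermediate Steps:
c(h) = -3/2 + (46 + h)/(-6 + h) (c(h) = -3/2 + (h + 46)/(h - 6) = -3/2 + (46 + h)/(-6 + h))
c(14) - 819 = (110 - 1*14)/(2*(-6 + 14)) - 819 = (½)*(110 - 14)/8 - 819 = (½)*(⅛)*96 - 819 = 6 - 819 = -813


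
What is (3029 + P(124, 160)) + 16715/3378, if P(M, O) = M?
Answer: 10667549/3378 ≈ 3157.9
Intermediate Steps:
(3029 + P(124, 160)) + 16715/3378 = (3029 + 124) + 16715/3378 = 3153 + 16715*(1/3378) = 3153 + 16715/3378 = 10667549/3378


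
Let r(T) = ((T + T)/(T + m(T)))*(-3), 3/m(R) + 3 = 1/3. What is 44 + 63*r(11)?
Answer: -29788/79 ≈ -377.06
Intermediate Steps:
m(R) = -9/8 (m(R) = 3/(-3 + 1/3) = 3/(-3 + ⅓) = 3/(-8/3) = 3*(-3/8) = -9/8)
r(T) = -6*T/(-9/8 + T) (r(T) = ((T + T)/(T - 9/8))*(-3) = ((2*T)/(-9/8 + T))*(-3) = (2*T/(-9/8 + T))*(-3) = -6*T/(-9/8 + T))
44 + 63*r(11) = 44 + 63*(-48*11/(-9 + 8*11)) = 44 + 63*(-48*11/(-9 + 88)) = 44 + 63*(-48*11/79) = 44 + 63*(-48*11*1/79) = 44 + 63*(-528/79) = 44 - 33264/79 = -29788/79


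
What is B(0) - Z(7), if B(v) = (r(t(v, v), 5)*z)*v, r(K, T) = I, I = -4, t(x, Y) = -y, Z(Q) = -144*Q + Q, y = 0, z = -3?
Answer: 1001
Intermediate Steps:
Z(Q) = -143*Q
t(x, Y) = 0 (t(x, Y) = -1*0 = 0)
r(K, T) = -4
B(v) = 12*v (B(v) = (-4*(-3))*v = 12*v)
B(0) - Z(7) = 12*0 - (-143)*7 = 0 - 1*(-1001) = 0 + 1001 = 1001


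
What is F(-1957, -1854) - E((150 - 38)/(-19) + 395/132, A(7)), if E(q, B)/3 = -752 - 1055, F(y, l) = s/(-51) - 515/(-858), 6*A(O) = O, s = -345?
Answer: 79178131/14586 ≈ 5428.4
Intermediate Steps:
A(O) = O/6
F(y, l) = 107425/14586 (F(y, l) = -345/(-51) - 515/(-858) = -345*(-1/51) - 515*(-1/858) = 115/17 + 515/858 = 107425/14586)
E(q, B) = -5421 (E(q, B) = 3*(-752 - 1055) = 3*(-1807) = -5421)
F(-1957, -1854) - E((150 - 38)/(-19) + 395/132, A(7)) = 107425/14586 - 1*(-5421) = 107425/14586 + 5421 = 79178131/14586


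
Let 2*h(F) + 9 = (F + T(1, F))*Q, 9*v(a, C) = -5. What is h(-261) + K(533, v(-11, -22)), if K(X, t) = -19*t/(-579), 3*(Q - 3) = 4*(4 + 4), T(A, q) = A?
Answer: -18563509/10422 ≈ -1781.2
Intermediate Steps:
v(a, C) = -5/9 (v(a, C) = (⅑)*(-5) = -5/9)
Q = 41/3 (Q = 3 + (4*(4 + 4))/3 = 3 + (4*8)/3 = 3 + (⅓)*32 = 3 + 32/3 = 41/3 ≈ 13.667)
h(F) = 7/3 + 41*F/6 (h(F) = -9/2 + ((F + 1)*(41/3))/2 = -9/2 + ((1 + F)*(41/3))/2 = -9/2 + (41/3 + 41*F/3)/2 = -9/2 + (41/6 + 41*F/6) = 7/3 + 41*F/6)
K(X, t) = 19*t/579 (K(X, t) = -19*t*(-1/579) = 19*t/579)
h(-261) + K(533, v(-11, -22)) = (7/3 + (41/6)*(-261)) + (19/579)*(-5/9) = (7/3 - 3567/2) - 95/5211 = -10687/6 - 95/5211 = -18563509/10422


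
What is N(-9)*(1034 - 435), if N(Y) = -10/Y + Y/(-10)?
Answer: 108419/90 ≈ 1204.7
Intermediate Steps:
N(Y) = -10/Y - Y/10 (N(Y) = -10/Y + Y*(-1/10) = -10/Y - Y/10)
N(-9)*(1034 - 435) = (-10/(-9) - 1/10*(-9))*(1034 - 435) = (-10*(-1/9) + 9/10)*599 = (10/9 + 9/10)*599 = (181/90)*599 = 108419/90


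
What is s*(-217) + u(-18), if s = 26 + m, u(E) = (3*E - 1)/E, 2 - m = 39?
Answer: 43021/18 ≈ 2390.1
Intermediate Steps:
m = -37 (m = 2 - 1*39 = 2 - 39 = -37)
u(E) = (-1 + 3*E)/E
s = -11 (s = 26 - 37 = -11)
s*(-217) + u(-18) = -11*(-217) + (3 - 1/(-18)) = 2387 + (3 - 1*(-1/18)) = 2387 + (3 + 1/18) = 2387 + 55/18 = 43021/18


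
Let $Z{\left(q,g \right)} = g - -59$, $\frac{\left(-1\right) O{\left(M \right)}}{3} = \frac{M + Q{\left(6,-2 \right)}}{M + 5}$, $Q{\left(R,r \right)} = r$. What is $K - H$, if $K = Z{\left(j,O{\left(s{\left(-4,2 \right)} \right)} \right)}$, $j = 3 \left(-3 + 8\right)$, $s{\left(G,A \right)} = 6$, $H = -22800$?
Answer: $\frac{251437}{11} \approx 22858.0$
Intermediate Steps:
$O{\left(M \right)} = - \frac{3 \left(-2 + M\right)}{5 + M}$ ($O{\left(M \right)} = - 3 \frac{M - 2}{M + 5} = - 3 \frac{-2 + M}{5 + M} = - \frac{3 \left(-2 + M\right)}{5 + M}$)
$j = 15$ ($j = 3 \cdot 5 = 15$)
$Z{\left(q,g \right)} = 59 + g$ ($Z{\left(q,g \right)} = g + 59 = 59 + g$)
$K = \frac{637}{11}$ ($K = 59 + \frac{3 \left(2 - 6\right)}{5 + 6} = 59 + \frac{3 \left(2 - 6\right)}{11} = 59 + 3 \cdot \frac{1}{11} \left(-4\right) = 59 - \frac{12}{11} = \frac{637}{11} \approx 57.909$)
$K - H = \frac{637}{11} - -22800 = \frac{637}{11} + 22800 = \frac{251437}{11}$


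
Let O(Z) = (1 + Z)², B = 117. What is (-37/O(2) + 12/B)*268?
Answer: -125692/117 ≈ -1074.3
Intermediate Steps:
(-37/O(2) + 12/B)*268 = (-37/(1 + 2)² + 12/117)*268 = (-37/(3²) + 12*(1/117))*268 = (-37/9 + 4/39)*268 = -469/117*268 = -125692/117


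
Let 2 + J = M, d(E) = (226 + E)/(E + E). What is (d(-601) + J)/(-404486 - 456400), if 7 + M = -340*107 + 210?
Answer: 43486783/1034784972 ≈ 0.042025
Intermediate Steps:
d(E) = (226 + E)/(2*E) (d(E) = (226 + E)/((2*E)) = (226 + E)*(1/(2*E)) = (226 + E)/(2*E))
M = -36177 (M = -7 + (-340*107 + 210) = -7 + (-36380 + 210) = -7 - 36170 = -36177)
J = -36179 (J = -2 - 36177 = -36179)
(d(-601) + J)/(-404486 - 456400) = ((½)*(226 - 601)/(-601) - 36179)/(-404486 - 456400) = ((½)*(-1/601)*(-375) - 36179)/(-860886) = (375/1202 - 36179)*(-1/860886) = -43486783/1202*(-1/860886) = 43486783/1034784972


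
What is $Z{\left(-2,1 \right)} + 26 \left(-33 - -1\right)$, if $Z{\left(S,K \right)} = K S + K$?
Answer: $-833$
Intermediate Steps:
$Z{\left(S,K \right)} = K + K S$
$Z{\left(-2,1 \right)} + 26 \left(-33 - -1\right) = 1 \left(1 - 2\right) + 26 \left(-33 - -1\right) = 1 \left(-1\right) + 26 \left(-33 + 1\right) = -1 + 26 \left(-32\right) = -1 - 832 = -833$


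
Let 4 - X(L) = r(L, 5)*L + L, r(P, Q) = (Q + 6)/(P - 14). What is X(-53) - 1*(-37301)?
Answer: 2502403/67 ≈ 37349.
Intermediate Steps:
r(P, Q) = (6 + Q)/(-14 + P)
X(L) = 4 - L - 11*L/(-14 + L) (X(L) = 4 - (((6 + 5)/(-14 + L))*L + L) = 4 - ((11/(-14 + L))*L + L) = 4 - (11*L/(-14 + L) + L) = 4 - (L + 11*L/(-14 + L)) = 4 + (-L - 11*L/(-14 + L)) = 4 - L - 11*L/(-14 + L))
X(-53) - 1*(-37301) = (-56 - 1*(-53)**2 + 7*(-53))/(-14 - 53) - 1*(-37301) = (-56 - 1*2809 - 371)/(-67) + 37301 = -(-56 - 2809 - 371)/67 + 37301 = -1/67*(-3236) + 37301 = 3236/67 + 37301 = 2502403/67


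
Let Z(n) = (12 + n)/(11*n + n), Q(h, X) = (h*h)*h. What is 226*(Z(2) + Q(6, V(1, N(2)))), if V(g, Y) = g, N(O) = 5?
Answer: 293687/6 ≈ 48948.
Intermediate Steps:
Q(h, X) = h³ (Q(h, X) = h²*h = h³)
Z(n) = (12 + n)/(12*n) (Z(n) = (12 + n)/((12*n)) = (12 + n)*(1/(12*n)) = (12 + n)/(12*n))
226*(Z(2) + Q(6, V(1, N(2)))) = 226*((1/12)*(12 + 2)/2 + 6³) = 226*((1/12)*(½)*14 + 216) = 226*(7/12 + 216) = 226*(2599/12) = 293687/6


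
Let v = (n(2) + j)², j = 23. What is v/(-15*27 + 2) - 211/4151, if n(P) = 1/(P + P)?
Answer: -1202017/863408 ≈ -1.3922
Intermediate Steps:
n(P) = 1/(2*P)
v = 8649/16 (v = ((½)/2 + 23)² = ((½)*(½) + 23)² = (¼ + 23)² = (93/4)² = 8649/16 ≈ 540.56)
v/(-15*27 + 2) - 211/4151 = 8649/(16*(-15*27 + 2)) - 211/4151 = 8649/(16*(-405 + 2)) - 211*1/4151 = (8649/16)/(-403) - 211/4151 = (8649/16)*(-1/403) - 211/4151 = -279/208 - 211/4151 = -1202017/863408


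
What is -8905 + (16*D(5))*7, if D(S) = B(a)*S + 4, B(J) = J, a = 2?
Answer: -7337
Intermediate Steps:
D(S) = 4 + 2*S (D(S) = 2*S + 4 = 4 + 2*S)
-8905 + (16*D(5))*7 = -8905 + (16*(4 + 2*5))*7 = -8905 + (16*(4 + 10))*7 = -8905 + (16*14)*7 = -8905 + 224*7 = -8905 + 1568 = -7337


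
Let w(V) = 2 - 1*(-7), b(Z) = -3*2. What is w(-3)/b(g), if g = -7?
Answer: -3/2 ≈ -1.5000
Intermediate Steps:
b(Z) = -6
w(V) = 9 (w(V) = 2 + 7 = 9)
w(-3)/b(g) = 9/(-6) = 9*(-⅙) = -3/2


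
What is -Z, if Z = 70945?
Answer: -70945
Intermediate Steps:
-Z = -1*70945 = -70945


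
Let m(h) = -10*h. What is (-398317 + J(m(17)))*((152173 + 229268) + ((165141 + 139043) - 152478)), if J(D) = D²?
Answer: -196953565299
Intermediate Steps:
(-398317 + J(m(17)))*((152173 + 229268) + ((165141 + 139043) - 152478)) = (-398317 + (-10*17)²)*((152173 + 229268) + ((165141 + 139043) - 152478)) = (-398317 + (-170)²)*(381441 + (304184 - 152478)) = (-398317 + 28900)*(381441 + 151706) = -369417*533147 = -196953565299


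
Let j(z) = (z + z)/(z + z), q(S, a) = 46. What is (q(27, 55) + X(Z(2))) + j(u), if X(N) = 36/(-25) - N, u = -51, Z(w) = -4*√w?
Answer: 1139/25 + 4*√2 ≈ 51.217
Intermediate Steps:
X(N) = -36/25 - N (X(N) = 36*(-1/25) - N = -36/25 - N)
j(z) = 1 (j(z) = (2*z)/((2*z)) = (2*z)*(1/(2*z)) = 1)
(q(27, 55) + X(Z(2))) + j(u) = (46 + (-36/25 - (-4)*√2)) + 1 = (46 + (-36/25 + 4*√2)) + 1 = (1114/25 + 4*√2) + 1 = 1139/25 + 4*√2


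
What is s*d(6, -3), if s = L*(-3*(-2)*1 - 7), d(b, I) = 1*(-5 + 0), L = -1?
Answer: -5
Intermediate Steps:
d(b, I) = -5 (d(b, I) = 1*(-5) = -5)
s = 1 (s = -(-3*(-2)*1 - 7) = -(6*1 - 7) = -(6 - 7) = -1*(-1) = 1)
s*d(6, -3) = 1*(-5) = -5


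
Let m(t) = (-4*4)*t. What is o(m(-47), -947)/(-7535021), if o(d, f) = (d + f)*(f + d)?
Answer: -2925/579617 ≈ -0.0050464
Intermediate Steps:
m(t) = -16*t
o(d, f) = (d + f)**2 (o(d, f) = (d + f)*(d + f) = (d + f)**2)
o(m(-47), -947)/(-7535021) = (-16*(-47) - 947)**2/(-7535021) = (752 - 947)**2*(-1/7535021) = (-195)**2*(-1/7535021) = 38025*(-1/7535021) = -2925/579617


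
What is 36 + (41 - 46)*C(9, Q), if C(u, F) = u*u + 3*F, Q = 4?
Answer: -429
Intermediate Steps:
C(u, F) = u² + 3*F
36 + (41 - 46)*C(9, Q) = 36 + (41 - 46)*(9² + 3*4) = 36 - 5*(81 + 12) = 36 - 5*93 = 36 - 465 = -429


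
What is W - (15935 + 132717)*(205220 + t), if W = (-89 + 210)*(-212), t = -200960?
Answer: -633283172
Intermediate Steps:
W = -25652 (W = 121*(-212) = -25652)
W - (15935 + 132717)*(205220 + t) = -25652 - (15935 + 132717)*(205220 - 200960) = -25652 - 148652*4260 = -25652 - 1*633257520 = -25652 - 633257520 = -633283172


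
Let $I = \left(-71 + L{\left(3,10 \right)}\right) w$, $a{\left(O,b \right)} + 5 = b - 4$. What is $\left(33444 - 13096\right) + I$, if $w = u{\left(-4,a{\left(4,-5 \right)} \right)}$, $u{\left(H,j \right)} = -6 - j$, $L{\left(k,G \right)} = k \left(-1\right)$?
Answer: $19756$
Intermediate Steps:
$a{\left(O,b \right)} = -9 + b$ ($a{\left(O,b \right)} = -5 + \left(b - 4\right) = -5 + \left(-4 + b\right) = -9 + b$)
$L{\left(k,G \right)} = - k$
$w = 8$ ($w = -6 - \left(-9 - 5\right) = -6 - -14 = -6 + 14 = 8$)
$I = -592$ ($I = \left(-71 - 3\right) 8 = \left(-74\right) 8 = -592$)
$\left(33444 - 13096\right) + I = \left(33444 - 13096\right) - 592 = 20348 - 592 = 19756$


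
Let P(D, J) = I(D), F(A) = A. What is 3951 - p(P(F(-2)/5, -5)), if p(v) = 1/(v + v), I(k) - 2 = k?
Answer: 63211/16 ≈ 3950.7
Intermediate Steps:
I(k) = 2 + k
P(D, J) = 2 + D
p(v) = 1/(2*v)
3951 - p(P(F(-2)/5, -5)) = 3951 - 1/(2*(2 - 2/5)) = 3951 - 1/(2*8/5) = 3951 - 5/(2*8) = 3951 - 1*5/16 = 3951 - 5/16 = 63211/16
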